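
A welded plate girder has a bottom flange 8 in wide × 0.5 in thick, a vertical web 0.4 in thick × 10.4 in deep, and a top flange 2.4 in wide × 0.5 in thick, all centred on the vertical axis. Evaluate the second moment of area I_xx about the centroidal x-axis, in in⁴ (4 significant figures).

Split into non-overlapping primitives; take the origin at the lower-left of the bounding box.
Bottom plate: 8 × 0.5, A = 4 in², y = 0.25 in, Ī = 0.0833333 in⁴.
Web plate: 0.4 × 10.4, A = 4.16 in², y = 5.7 in, Ī = 37.4955 in⁴.
Top plate: 2.4 × 0.5, A = 1.2 in², y = 11.15 in, Ī = 0.025 in⁴.
Centroid: ȳ = ΣA·y / ΣA = 4.06966 in.
Transfer each piece to the centroidal x-axis using Ī + A·d² with d = y − 4.06966:
  bottom plate: d = -3.81966 in → contributes +58.4425 in⁴
  web plate: d = 1.63034 in → contributes +48.5528 in⁴
  top plate: d = 7.08034 in → contributes +60.1825 in⁴
Total I = 167.178 in⁴.

I_xx ≈ 167.2 in⁴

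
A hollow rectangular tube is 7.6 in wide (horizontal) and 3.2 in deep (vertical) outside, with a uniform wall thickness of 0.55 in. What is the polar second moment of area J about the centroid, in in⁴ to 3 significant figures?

J ≈ 84.7 in⁴

Split into non-overlapping primitives; take the origin at the lower-left of the bounding box.
Outer rectangle: 7.6 × 3.2, A = 24.32 in², y = 1.6 in, Ī = 20.753 in⁴.
Inner void (subtracted): 6.5 × 2.1, A = 13.65 in², y = 1.6 in, Ī = 5.0164 in⁴.
By symmetry the centroid is at mid-height, ȳ = 1.6 in.
All pieces are centred on the centroidal x-axis, so I = ΣĪ (holes subtracted) = 15.737 in⁴.
Repeating about the centroidal y-axis gives I_y = 69.001 in⁴.
Polar second moment: J = I_x + I_y = 84.738 in⁴.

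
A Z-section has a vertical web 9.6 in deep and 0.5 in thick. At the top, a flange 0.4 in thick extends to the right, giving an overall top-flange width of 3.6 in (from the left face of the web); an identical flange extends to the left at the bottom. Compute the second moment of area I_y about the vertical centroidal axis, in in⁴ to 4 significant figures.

I_y ≈ 10.12 in⁴

Treat the section as a set of non-overlapping primitives; coordinates are from the bounding-box lower-left.
Web: 0.5 × 9.6, A = 4.8 in², x = 3.35 in, Ī = 0.1 in⁴.
Top flange (beyond web): 3.1 × 0.4, A = 1.24 in², x = 5.15 in, Ī = 0.993033 in⁴.
Bottom flange (beyond web): 3.1 × 0.4, A = 1.24 in², x = 1.55 in, Ī = 0.993033 in⁴.
Centroid: x̄ = ΣA·x / ΣA = 3.35 in.
Transfer each piece to the vertical centroidal axis using Ī + A·d² with d = x − 3.35:
  web: d = 0 in → contributes +0.1 in⁴
  top flange (beyond web): d = 1.8 in → contributes +5.01063 in⁴
  bottom flange (beyond web): d = -1.8 in → contributes +5.01063 in⁴
Total I = 10.1213 in⁴.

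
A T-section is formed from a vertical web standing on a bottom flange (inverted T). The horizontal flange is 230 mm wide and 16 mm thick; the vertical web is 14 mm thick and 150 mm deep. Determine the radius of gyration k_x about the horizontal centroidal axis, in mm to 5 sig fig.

Break the section into simple shapes (no overlaps), measuring from the bottom-left corner of the bounding box.
Flange: 230 × 16, A = 3 680 mm², y = 8 mm, Ī = 78506.67 mm⁴.
Web: 14 × 150, A = 2 100 mm², y = 91 mm, Ī = 3 937 500 mm⁴.
Centroid: ȳ = ΣA·y / ΣA = 38.15571 mm.
Transfer each piece to the horizontal centroidal axis using Ī + A·d² with d = y − 38.15571:
  flange: d = -30.15571 mm → contributes +3 424 977 mm⁴
  web: d = 52.84429 mm → contributes +9 801 790 mm⁴
Total I = 13 226 767 mm⁴.
Radius of gyration: k = √(I/A) = √(13 226 767 / 5 780) = 47.83689 mm.

k_x ≈ 47.837 mm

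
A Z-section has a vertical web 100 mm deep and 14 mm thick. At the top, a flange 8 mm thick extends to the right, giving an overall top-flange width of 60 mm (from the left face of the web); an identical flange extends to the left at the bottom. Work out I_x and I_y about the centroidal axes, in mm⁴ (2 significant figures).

I_x ≈ 2.7 × 10⁶ mm⁴, I_y ≈ 8.2 × 10⁵ mm⁴

Decompose the section into non-overlapping parts with the origin at the bottom-left of its bounding rectangle.
Web: 14 × 100, A = 1 400 mm², y = 50 mm, Ī = 1 166 667 mm⁴.
Top flange (beyond web): 46 × 8, A = 368 mm², y = 96 mm, Ī = 1 963 mm⁴.
Bottom flange (beyond web): 46 × 8, A = 368 mm², y = 4 mm, Ī = 1 963 mm⁴.
Centroid: ȳ = ΣA·y / ΣA = 50 mm.
Transfer each piece to the centroidal x-axis using Ī + A·d² with d = y − 50:
  web: d = 0 mm → contributes +1 166 667 mm⁴
  top flange (beyond web): d = 46 mm → contributes +780 651 mm⁴
  bottom flange (beyond web): d = -46 mm → contributes +780 651 mm⁴
Total I = 2 727 968 mm⁴.
For the y-axis: x̄ = 53 mm.
Repeating about the centroidal y-axis gives I_y = 815 048 mm⁴.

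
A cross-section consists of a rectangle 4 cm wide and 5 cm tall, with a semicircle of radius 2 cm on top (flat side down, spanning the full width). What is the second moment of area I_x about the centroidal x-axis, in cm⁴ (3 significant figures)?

Treat the section as a set of non-overlapping primitives; coordinates are from the bounding-box lower-left.
Rectangular body: 4 × 5, A = 20 cm², y = 2.5 cm, Ī = 41.667 cm⁴.
Semicircular cap: semicircle r = 2, A = 6.2832 cm², y = 5.8488 cm, Ī = 1.7561 cm⁴.
Centroid: ȳ = ΣA·y / ΣA = 3.3006 cm.
Transfer each piece to the centroidal x-axis using Ī + A·d² with d = y − 3.3006:
  rectangular body: d = -0.80056 cm → contributes +54.485 cm⁴
  semicircular cap: d = 2.5483 cm → contributes +42.557 cm⁴
Total I = 97.042 cm⁴.

I_x ≈ 97.0 cm⁴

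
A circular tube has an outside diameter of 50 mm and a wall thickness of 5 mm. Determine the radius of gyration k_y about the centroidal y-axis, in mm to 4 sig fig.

Split into non-overlapping primitives; take the origin at the lower-left of the bounding box.
Outer circle: ⌀50, A = 1963.5 mm², x = 25 mm, Ī = 306 796 mm⁴.
Bore (subtracted): ⌀40, A = 1256.64 mm², x = 25 mm, Ī = 125 664 mm⁴.
By symmetry the centroid is at mid-width, x̄ = 25 mm.
All pieces are centred on the centroidal y-axis, so I = ΣĪ (holes subtracted) = 181 132 mm⁴.
Radius of gyration: k = √(I/A) = √(181 132 / 706.858) = 16.0078 mm.

k_y ≈ 16.01 mm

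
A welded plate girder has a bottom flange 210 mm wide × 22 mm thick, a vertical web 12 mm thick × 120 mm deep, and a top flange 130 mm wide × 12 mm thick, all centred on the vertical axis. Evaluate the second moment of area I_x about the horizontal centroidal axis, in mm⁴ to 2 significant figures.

I_x ≈ 2.5 × 10⁷ mm⁴

Decompose the section into non-overlapping parts with the origin at the bottom-left of its bounding rectangle.
Bottom plate: 210 × 22, A = 4 620 mm², y = 11 mm, Ī = 186 340 mm⁴.
Web plate: 12 × 120, A = 1 440 mm², y = 82 mm, Ī = 1 728 000 mm⁴.
Top plate: 130 × 12, A = 1 560 mm², y = 148 mm, Ī = 18 720 mm⁴.
Centroid: ȳ = ΣA·y / ΣA = 52.46 mm.
Transfer each piece to the horizontal centroidal axis using Ī + A·d² with d = y − 52.46:
  bottom plate: d = -41.46 mm → contributes +8 129 554 mm⁴
  web plate: d = 29.54 mm → contributes +2 984 172 mm⁴
  top plate: d = 95.54 mm → contributes +14 256 870 mm⁴
Total I = 25 370 595 mm⁴.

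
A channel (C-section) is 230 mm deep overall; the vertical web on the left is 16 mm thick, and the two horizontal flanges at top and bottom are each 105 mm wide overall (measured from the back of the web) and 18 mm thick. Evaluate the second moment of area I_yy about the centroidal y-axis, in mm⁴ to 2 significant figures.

I_yy ≈ 6.9 × 10⁶ mm⁴

Break the section into simple shapes (no overlaps), measuring from the bottom-left corner of the bounding box.
Web: 16 × 230, A = 3 680 mm², x = 8 mm, Ī = 78 507 mm⁴.
Top flange (beyond web): 89 × 18, A = 1 602 mm², x = 60.5 mm, Ī = 1 057 454 mm⁴.
Bottom flange (beyond web): 89 × 18, A = 1 602 mm², x = 60.5 mm, Ī = 1 057 454 mm⁴.
Centroid: x̄ = ΣA·x / ΣA = 32.43 mm.
Transfer each piece to the centroidal y-axis using Ī + A·d² with d = x − 32.43:
  web: d = -24.43 mm → contributes +2 275 707 mm⁴
  top flange (beyond web): d = 28.07 mm → contributes +2 319 267 mm⁴
  bottom flange (beyond web): d = 28.07 mm → contributes +2 319 267 mm⁴
Total I = 6 914 241 mm⁴.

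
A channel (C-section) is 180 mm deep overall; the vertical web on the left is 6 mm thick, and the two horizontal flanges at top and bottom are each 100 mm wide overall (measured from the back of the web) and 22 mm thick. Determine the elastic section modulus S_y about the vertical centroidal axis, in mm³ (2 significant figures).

S_y ≈ 9.0 × 10⁴ mm³

Treat the section as a set of non-overlapping primitives; coordinates are from the bounding-box lower-left.
Web: 6 × 180, A = 1 080 mm², x = 3 mm, Ī = 3 240 mm⁴.
Top flange (beyond web): 94 × 22, A = 2 068 mm², x = 53 mm, Ī = 1 522 737 mm⁴.
Bottom flange (beyond web): 94 × 22, A = 2 068 mm², x = 53 mm, Ī = 1 522 737 mm⁴.
Centroid: x̄ = ΣA·x / ΣA = 42.65 mm.
Transfer each piece to the vertical centroidal axis using Ī + A·d² with d = x − 42.65:
  web: d = -39.65 mm → contributes +1 700 896 mm⁴
  top flange (beyond web): d = 10.35 mm → contributes +1 744 385 mm⁴
  bottom flange (beyond web): d = 10.35 mm → contributes +1 744 385 mm⁴
Total I = 5 189 666 mm⁴.
Extreme fibre distance c = 57.35 mm; S = I/c = 90 487 mm³.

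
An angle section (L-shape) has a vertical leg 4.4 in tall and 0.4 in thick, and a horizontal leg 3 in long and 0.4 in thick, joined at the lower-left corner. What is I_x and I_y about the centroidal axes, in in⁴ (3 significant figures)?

I_x ≈ 5.47 in⁴, I_y ≈ 2.08 in⁴

Break the section into simple shapes (no overlaps), measuring from the bottom-left corner of the bounding box.
Vertical leg: 0.4 × 4.4, A = 1.76 in², y = 2.2 in, Ī = 2.8395 in⁴.
Horizontal leg (remainder): 2.6 × 0.4, A = 1.04 in², y = 0.2 in, Ī = 0.013867 in⁴.
Centroid: ȳ = ΣA·y / ΣA = 1.4571 in.
Transfer each piece to the centroidal x-axis using Ī + A·d² with d = y − 1.4571:
  vertical leg: d = 0.74286 in → contributes +3.8107 in⁴
  horizontal leg (remainder): d = -1.2571 in → contributes +1.6575 in⁴
Total I = 5.4682 in⁴.
For the y-axis: x̄ = 0.75714 in.
Repeating about the centroidal y-axis gives I_y = 2.0802 in⁴.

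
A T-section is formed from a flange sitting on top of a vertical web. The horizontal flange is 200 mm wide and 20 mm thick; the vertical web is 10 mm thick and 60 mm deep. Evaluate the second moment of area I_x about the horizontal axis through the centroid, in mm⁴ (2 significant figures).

Split into non-overlapping primitives; take the origin at the lower-left of the bounding box.
Flange: 200 × 20, A = 4 000 mm², y = 70 mm, Ī = 133 333 mm⁴.
Web: 10 × 60, A = 600 mm², y = 30 mm, Ī = 180 000 mm⁴.
Centroid: ȳ = ΣA·y / ΣA = 64.78 mm.
Transfer each piece to the horizontal axis through the centroid using Ī + A·d² with d = y − 64.78:
  flange: d = 5.217 mm → contributes +242 218 mm⁴
  web: d = -34.78 mm → contributes +905 898 mm⁴
Total I = 1 148 116 mm⁴.

I_x ≈ 1.1 × 10⁶ mm⁴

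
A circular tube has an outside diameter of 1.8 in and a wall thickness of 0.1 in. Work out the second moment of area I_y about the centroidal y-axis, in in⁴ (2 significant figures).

Break the section into simple shapes (no overlaps), measuring from the bottom-left corner of the bounding box.
Outer circle: ⌀1.8, A = 2.545 in², x = 0.9 in, Ī = 0.5153 in⁴.
Bore (subtracted): ⌀1.6, A = 2.011 in², x = 0.9 in, Ī = 0.3217 in⁴.
By symmetry the centroid is at mid-width, x̄ = 0.9 in.
All pieces are centred on the centroidal y-axis, so I = ΣĪ (holes subtracted) = 0.1936 in⁴.

I_y ≈ 0.19 in⁴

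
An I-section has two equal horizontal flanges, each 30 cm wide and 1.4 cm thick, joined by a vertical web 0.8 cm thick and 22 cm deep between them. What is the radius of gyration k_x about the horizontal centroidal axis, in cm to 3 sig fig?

k_x ≈ 11.0 cm

Treat the section as a set of non-overlapping primitives; coordinates are from the bounding-box lower-left.
Bottom flange: 30 × 1.4, A = 42 cm², y = 0.7 cm, Ī = 6.86 cm⁴.
Web: 0.8 × 22, A = 17.6 cm², y = 12.4 cm, Ī = 709.87 cm⁴.
Top flange: 30 × 1.4, A = 42 cm², y = 24.1 cm, Ī = 6.86 cm⁴.
By symmetry the centroid is at mid-height, ȳ = 12.4 cm.
Transfer each piece to the horizontal centroidal axis using Ī + A·d² with d = y − 12.4:
  bottom flange: d = -11.7 cm → contributes +5756.2 cm⁴
  web: d = 0 cm → contributes +709.87 cm⁴
  top flange: d = 11.7 cm → contributes +5756.2 cm⁴
Total I = 12 222 cm⁴.
Radius of gyration: k = √(I/A) = √(12 222 / 101.6) = 10.968 cm.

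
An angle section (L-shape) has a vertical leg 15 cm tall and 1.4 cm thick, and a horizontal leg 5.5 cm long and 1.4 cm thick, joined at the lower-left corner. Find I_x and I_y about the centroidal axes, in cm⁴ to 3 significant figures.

Split into non-overlapping primitives; take the origin at the lower-left of the bounding box.
Vertical leg: 1.4 × 15, A = 21 cm², y = 7.5 cm, Ī = 393.75 cm⁴.
Horizontal leg (remainder): 4.1 × 1.4, A = 5.74 cm², y = 0.7 cm, Ī = 0.93753 cm⁴.
Centroid: ȳ = ΣA·y / ΣA = 6.0403 cm.
Transfer each piece to the centroidal x-axis using Ī + A·d² with d = y − 6.0403:
  vertical leg: d = 1.4597 cm → contributes +438.49 cm⁴
  horizontal leg (remainder): d = -5.3403 cm → contributes +164.64 cm⁴
Total I = 603.13 cm⁴.
For the y-axis: x̄ = 1.2903 cm.
Repeating about the centroidal y-axis gives I_y = 45.561 cm⁴.

I_x ≈ 603 cm⁴, I_y ≈ 45.6 cm⁴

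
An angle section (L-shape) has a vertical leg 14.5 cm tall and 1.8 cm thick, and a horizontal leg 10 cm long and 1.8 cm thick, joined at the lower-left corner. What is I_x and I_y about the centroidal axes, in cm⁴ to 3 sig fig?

I_x ≈ 841 cm⁴, I_y ≈ 325 cm⁴

Decompose the section into non-overlapping parts with the origin at the bottom-left of its bounding rectangle.
Vertical leg: 1.8 × 14.5, A = 26.1 cm², y = 7.25 cm, Ī = 457.29 cm⁴.
Horizontal leg (remainder): 8.2 × 1.8, A = 14.76 cm², y = 0.9 cm, Ī = 3.9852 cm⁴.
Centroid: ȳ = ΣA·y / ΣA = 4.9562 cm.
Transfer each piece to the centroidal x-axis using Ī + A·d² with d = y − 4.9562:
  vertical leg: d = 2.2938 cm → contributes +594.62 cm⁴
  horizontal leg (remainder): d = -4.0562 cm → contributes +246.82 cm⁴
Total I = 841.45 cm⁴.
For the y-axis: x̄ = 2.7062 cm.
Repeating about the centroidal y-axis gives I_y = 325.46 cm⁴.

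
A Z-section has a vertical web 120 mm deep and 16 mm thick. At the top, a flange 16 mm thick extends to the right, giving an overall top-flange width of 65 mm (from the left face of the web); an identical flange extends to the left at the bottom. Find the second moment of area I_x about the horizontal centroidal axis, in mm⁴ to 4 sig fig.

Break the section into simple shapes (no overlaps), measuring from the bottom-left corner of the bounding box.
Web: 16 × 120, A = 1 920 mm², y = 60 mm, Ī = 2 304 000 mm⁴.
Top flange (beyond web): 49 × 16, A = 784 mm², y = 112 mm, Ī = 16725.3 mm⁴.
Bottom flange (beyond web): 49 × 16, A = 784 mm², y = 8 mm, Ī = 16725.3 mm⁴.
Centroid: ȳ = ΣA·y / ΣA = 60 mm.
Transfer each piece to the horizontal centroidal axis using Ī + A·d² with d = y − 60:
  web: d = 0 mm → contributes +2 304 000 mm⁴
  top flange (beyond web): d = 52 mm → contributes +2 136 661 mm⁴
  bottom flange (beyond web): d = -52 mm → contributes +2 136 661 mm⁴
Total I = 6 577 323 mm⁴.

I_x ≈ 6.577 × 10⁶ mm⁴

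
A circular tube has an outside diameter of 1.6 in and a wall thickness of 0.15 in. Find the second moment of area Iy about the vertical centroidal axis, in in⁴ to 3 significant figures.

Decompose the section into non-overlapping parts with the origin at the bottom-left of its bounding rectangle.
Outer circle: ⌀1.6, A = 2.0106 in², x = 0.8 in, Ī = 0.3217 in⁴.
Bore (subtracted): ⌀1.3, A = 1.3273 in², x = 0.8 in, Ī = 0.1402 in⁴.
By symmetry the centroid is at mid-width, x̄ = 0.8 in.
All pieces are centred on the vertical centroidal axis, so I = ΣĪ (holes subtracted) = 0.1815 in⁴.

Iy ≈ 0.182 in⁴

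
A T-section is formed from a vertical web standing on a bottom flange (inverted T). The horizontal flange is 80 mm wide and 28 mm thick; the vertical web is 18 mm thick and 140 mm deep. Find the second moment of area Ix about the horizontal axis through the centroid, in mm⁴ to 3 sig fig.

Break the section into simple shapes (no overlaps), measuring from the bottom-left corner of the bounding box.
Flange: 80 × 28, A = 2 240 mm², y = 14 mm, Ī = 146 347 mm⁴.
Web: 18 × 140, A = 2 520 mm², y = 98 mm, Ī = 4 116 000 mm⁴.
Centroid: ȳ = ΣA·y / ΣA = 58.471 mm.
Transfer each piece to the horizontal axis through the centroid using Ī + A·d² with d = y − 58.471:
  flange: d = -44.471 mm → contributes +4 576 245 mm⁴
  web: d = 39.529 mm → contributes +8 053 687 mm⁴
Total I = 12 629 933 mm⁴.

Ix ≈ 1.26 × 10⁷ mm⁴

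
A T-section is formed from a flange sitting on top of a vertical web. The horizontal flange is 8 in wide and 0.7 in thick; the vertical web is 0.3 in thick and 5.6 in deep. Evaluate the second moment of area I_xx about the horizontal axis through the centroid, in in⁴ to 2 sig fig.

I_xx ≈ 17 in⁴

Break the section into simple shapes (no overlaps), measuring from the bottom-left corner of the bounding box.
Flange: 8 × 0.7, A = 5.6 in², y = 5.95 in, Ī = 0.2287 in⁴.
Web: 0.3 × 5.6, A = 1.68 in², y = 2.8 in, Ī = 4.39 in⁴.
Centroid: ȳ = ΣA·y / ΣA = 5.223 in.
Transfer each piece to the horizontal axis through the centroid using Ī + A·d² with d = y − 5.223:
  flange: d = 0.7269 in → contributes +3.188 in⁴
  web: d = -2.423 in → contributes +14.25 in⁴
Total I = 17.44 in⁴.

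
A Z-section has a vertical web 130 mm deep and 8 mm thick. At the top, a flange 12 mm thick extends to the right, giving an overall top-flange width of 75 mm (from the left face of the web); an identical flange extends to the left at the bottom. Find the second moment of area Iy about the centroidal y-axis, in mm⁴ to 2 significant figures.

Iy ≈ 2.9 × 10⁶ mm⁴

Split into non-overlapping primitives; take the origin at the lower-left of the bounding box.
Web: 8 × 130, A = 1 040 mm², x = 71 mm, Ī = 5 547 mm⁴.
Top flange (beyond web): 67 × 12, A = 804 mm², x = 108.5 mm, Ī = 300 763 mm⁴.
Bottom flange (beyond web): 67 × 12, A = 804 mm², x = 33.5 mm, Ī = 300 763 mm⁴.
Centroid: x̄ = ΣA·x / ΣA = 71 mm.
Transfer each piece to the centroidal y-axis using Ī + A·d² with d = x − 71:
  web: d = 0 mm → contributes +5 547 mm⁴
  top flange (beyond web): d = 37.5 mm → contributes +1 431 388 mm⁴
  bottom flange (beyond web): d = -37.5 mm → contributes +1 431 388 mm⁴
Total I = 2 868 323 mm⁴.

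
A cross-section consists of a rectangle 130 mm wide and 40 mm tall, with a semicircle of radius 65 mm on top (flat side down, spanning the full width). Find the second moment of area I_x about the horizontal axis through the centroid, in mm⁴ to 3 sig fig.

I_x ≈ 9.25 × 10⁶ mm⁴

Split into non-overlapping primitives; take the origin at the lower-left of the bounding box.
Rectangular body: 130 × 40, A = 5 200 mm², y = 20 mm, Ī = 693 333 mm⁴.
Semicircular cap: semicircle r = 65, A = 6636.6 mm², y = 67.587 mm, Ī = 1 959 230 mm⁴.
Centroid: ȳ = ΣA·y / ΣA = 46.681 mm.
Transfer each piece to the horizontal axis through the centroid using Ī + A·d² with d = y − 46.681:
  rectangular body: d = -26.681 mm → contributes +4 395 156 mm⁴
  semicircular cap: d = 20.906 mm → contributes +4 859 727 mm⁴
Total I = 9 254 882 mm⁴.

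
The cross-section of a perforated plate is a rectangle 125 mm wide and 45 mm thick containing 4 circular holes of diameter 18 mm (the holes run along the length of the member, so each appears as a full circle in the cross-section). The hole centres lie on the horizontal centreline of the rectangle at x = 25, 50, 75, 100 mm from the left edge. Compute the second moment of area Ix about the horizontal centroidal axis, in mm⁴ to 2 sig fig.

Ix ≈ 9.3 × 10⁵ mm⁴

Split into non-overlapping primitives; take the origin at the lower-left of the bounding box.
Plate: 125 × 45, A = 5 625 mm², y = 22.5 mm, Ī = 949 219 mm⁴.
Hole 1 (subtracted): ⌀18, A = 254.5 mm², y = 22.5 mm, Ī = 5 153 mm⁴.
Hole 2 (subtracted): ⌀18, A = 254.5 mm², y = 22.5 mm, Ī = 5 153 mm⁴.
Hole 3 (subtracted): ⌀18, A = 254.5 mm², y = 22.5 mm, Ī = 5 153 mm⁴.
Hole 4 (subtracted): ⌀18, A = 254.5 mm², y = 22.5 mm, Ī = 5 153 mm⁴.
By symmetry the centroid is at mid-height, ȳ = 22.5 mm.
All pieces are centred on the horizontal centroidal axis, so I = ΣĪ (holes subtracted) = 928 607 mm⁴.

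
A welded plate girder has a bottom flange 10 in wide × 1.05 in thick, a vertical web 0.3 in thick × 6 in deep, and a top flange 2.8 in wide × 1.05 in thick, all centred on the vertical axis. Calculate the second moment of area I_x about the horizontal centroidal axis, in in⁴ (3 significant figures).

Break the section into simple shapes (no overlaps), measuring from the bottom-left corner of the bounding box.
Bottom plate: 10 × 1.05, A = 10.5 in², y = 0.525 in, Ī = 0.96469 in⁴.
Web plate: 0.3 × 6, A = 1.8 in², y = 4.05 in, Ī = 5.4 in⁴.
Top plate: 2.8 × 1.05, A = 2.94 in², y = 7.575 in, Ī = 0.27011 in⁴.
Centroid: ȳ = ΣA·y / ΣA = 2.3014 in.
Transfer each piece to the horizontal centroidal axis using Ī + A·d² with d = y − 2.3014:
  bottom plate: d = -1.7764 in → contributes +34.098 in⁴
  web plate: d = 1.7486 in → contributes +10.904 in⁴
  top plate: d = 5.2736 in → contributes +82.035 in⁴
Total I = 127.04 in⁴.

I_x ≈ 127 in⁴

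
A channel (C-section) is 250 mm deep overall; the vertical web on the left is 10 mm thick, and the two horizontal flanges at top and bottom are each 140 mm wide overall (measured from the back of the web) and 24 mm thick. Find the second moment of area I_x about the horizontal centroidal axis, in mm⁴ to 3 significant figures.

Decompose the section into non-overlapping parts with the origin at the bottom-left of its bounding rectangle.
Web: 10 × 250, A = 2 500 mm², y = 125 mm, Ī = 13 020 833 mm⁴.
Top flange (beyond web): 130 × 24, A = 3 120 mm², y = 238 mm, Ī = 149 760 mm⁴.
Bottom flange (beyond web): 130 × 24, A = 3 120 mm², y = 12 mm, Ī = 149 760 mm⁴.
By symmetry the centroid is at mid-height, ȳ = 125 mm.
Transfer each piece to the horizontal centroidal axis using Ī + A·d² with d = y − 125:
  web: d = 0 mm → contributes +13 020 833 mm⁴
  top flange (beyond web): d = 113 mm → contributes +39 989 040 mm⁴
  bottom flange (beyond web): d = -113 mm → contributes +39 989 040 mm⁴
Total I = 92 998 913 mm⁴.

I_x ≈ 9.30 × 10⁷ mm⁴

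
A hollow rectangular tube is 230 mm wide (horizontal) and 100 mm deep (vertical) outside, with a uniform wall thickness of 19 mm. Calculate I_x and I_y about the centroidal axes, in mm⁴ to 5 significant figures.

I_x ≈ 1.5353 × 10⁷ mm⁴, I_y ≈ 6.4823 × 10⁷ mm⁴

Break the section into simple shapes (no overlaps), measuring from the bottom-left corner of the bounding box.
Outer rectangle: 230 × 100, A = 23 000 mm², y = 50 mm, Ī = 19 166 667 mm⁴.
Inner void (subtracted): 192 × 62, A = 11 904 mm², y = 50 mm, Ī = 3 813 248 mm⁴.
By symmetry the centroid is at mid-height, ȳ = 50 mm.
All pieces are centred on the centroidal x-axis, so I = ΣĪ (holes subtracted) = 15 353 419 mm⁴.
Repeating about the centroidal y-axis gives I_y = 64 822 579 mm⁴.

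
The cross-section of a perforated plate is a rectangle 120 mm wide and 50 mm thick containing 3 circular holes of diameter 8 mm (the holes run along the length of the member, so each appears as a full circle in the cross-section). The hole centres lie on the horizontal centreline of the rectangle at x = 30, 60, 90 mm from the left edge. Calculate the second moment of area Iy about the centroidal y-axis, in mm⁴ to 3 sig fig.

Iy ≈ 7.11 × 10⁶ mm⁴

Split into non-overlapping primitives; take the origin at the lower-left of the bounding box.
Plate: 120 × 50, A = 6 000 mm², x = 60 mm, Ī = 7 200 000 mm⁴.
Hole 1 (subtracted): ⌀8, A = 50.265 mm², x = 30 mm, Ī = 201.06 mm⁴.
Hole 2 (subtracted): ⌀8, A = 50.265 mm², x = 60 mm, Ī = 201.06 mm⁴.
Hole 3 (subtracted): ⌀8, A = 50.265 mm², x = 90 mm, Ī = 201.06 mm⁴.
By symmetry the centroid is at mid-width, x̄ = 60 mm.
Transfer each piece to the centroidal y-axis using Ī + A·d² with d = x − 60:
  plate: d = 0 mm → contributes +7 200 000 mm⁴
  hole 1: d = -30 mm → contributes −45 440 mm⁴
  hole 2: d = 0 mm → contributes −201.06 mm⁴
  hole 3: d = 30 mm → contributes −45 440 mm⁴
Total I = 7 108 919 mm⁴.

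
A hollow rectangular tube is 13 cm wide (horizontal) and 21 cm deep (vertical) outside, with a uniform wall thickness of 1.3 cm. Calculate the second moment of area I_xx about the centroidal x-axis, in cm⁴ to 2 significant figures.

Treat the section as a set of non-overlapping primitives; coordinates are from the bounding-box lower-left.
Outer rectangle: 13 × 21, A = 273 cm², y = 10.5 cm, Ī = 10 033 cm⁴.
Inner void (subtracted): 10.4 × 18.4, A = 191.4 cm², y = 10.5 cm, Ī = 5 399 cm⁴.
By symmetry the centroid is at mid-height, ȳ = 10.5 cm.
All pieces are centred on the centroidal x-axis, so I = ΣĪ (holes subtracted) = 4 634 cm⁴.

I_xx ≈ 4600 cm⁴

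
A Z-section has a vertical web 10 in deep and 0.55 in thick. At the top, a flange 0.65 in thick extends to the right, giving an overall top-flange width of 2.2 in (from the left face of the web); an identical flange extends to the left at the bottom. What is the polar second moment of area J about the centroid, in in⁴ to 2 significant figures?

Split into non-overlapping primitives; take the origin at the lower-left of the bounding box.
Web: 0.55 × 10, A = 5.5 in², y = 5 in, Ī = 45.83 in⁴.
Top flange (beyond web): 1.65 × 0.65, A = 1.073 in², y = 9.675 in, Ī = 0.03776 in⁴.
Bottom flange (beyond web): 1.65 × 0.65, A = 1.073 in², y = 0.325 in, Ī = 0.03776 in⁴.
Centroid: ȳ = ΣA·y / ΣA = 5 in.
Transfer each piece to the centroidal x-axis using Ī + A·d² with d = y − 5:
  web: d = 0 in → contributes +45.83 in⁴
  top flange (beyond web): d = 4.675 in → contributes +23.48 in⁴
  bottom flange (beyond web): d = -4.675 in → contributes +23.48 in⁴
Total I = 92.79 in⁴.
For the y-axis: x̄ = 1.925 in.
Repeating about the centroidal y-axis gives I_y = 3.221 in⁴.
Polar second moment: J = I_x + I_y = 96.01 in⁴.

J ≈ 96 in⁴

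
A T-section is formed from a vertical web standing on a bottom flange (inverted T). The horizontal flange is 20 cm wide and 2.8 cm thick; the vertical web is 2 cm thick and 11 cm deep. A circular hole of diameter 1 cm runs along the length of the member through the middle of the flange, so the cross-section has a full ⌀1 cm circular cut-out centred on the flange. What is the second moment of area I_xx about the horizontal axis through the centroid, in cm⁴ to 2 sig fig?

I_xx ≈ 1000 cm⁴

Split into non-overlapping primitives; take the origin at the lower-left of the bounding box.
Flange: 20 × 2.8, A = 56 cm², y = 1.4 cm, Ī = 36.59 cm⁴.
Web: 2 × 11, A = 22 cm², y = 8.3 cm, Ī = 221.8 cm⁴.
Hole (subtracted): ⌀1, A = 0.7854 cm², y = 1.4 cm, Ī = 0.04909 cm⁴.
Centroid: ȳ = ΣA·y / ΣA = 3.366 cm.
Transfer each piece to the horizontal axis through the centroid using Ī + A·d² with d = y − 3.366:
  flange: d = -1.966 cm → contributes +253 cm⁴
  web: d = 4.934 cm → contributes +757.4 cm⁴
  hole: d = -1.966 cm → contributes −3.085 cm⁴
Total I = 1 007 cm⁴.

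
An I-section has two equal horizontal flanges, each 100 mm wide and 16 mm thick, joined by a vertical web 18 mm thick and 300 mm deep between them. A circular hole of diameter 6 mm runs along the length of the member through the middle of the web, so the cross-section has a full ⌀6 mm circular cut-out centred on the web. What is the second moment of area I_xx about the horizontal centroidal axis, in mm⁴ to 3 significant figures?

I_xx ≈ 1.20 × 10⁸ mm⁴

Split into non-overlapping primitives; take the origin at the lower-left of the bounding box.
Bottom flange: 100 × 16, A = 1 600 mm², y = 8 mm, Ī = 34 133 mm⁴.
Web: 18 × 300, A = 5 400 mm², y = 166 mm, Ī = 40 500 000 mm⁴.
Top flange: 100 × 16, A = 1 600 mm², y = 324 mm, Ī = 34 133 mm⁴.
Hole (subtracted): ⌀6, A = 28.274 mm², y = 166 mm, Ī = 63.617 mm⁴.
By symmetry the centroid is at mid-height, ȳ = 166 mm.
Transfer each piece to the horizontal centroidal axis using Ī + A·d² with d = y − 166:
  bottom flange: d = -158 mm → contributes +39 976 533 mm⁴
  web: d = 0 mm → contributes +40 500 000 mm⁴
  top flange: d = 158 mm → contributes +39 976 533 mm⁴
  hole: d = 0 mm → contributes −63.617 mm⁴
Total I = 120 453 003 mm⁴.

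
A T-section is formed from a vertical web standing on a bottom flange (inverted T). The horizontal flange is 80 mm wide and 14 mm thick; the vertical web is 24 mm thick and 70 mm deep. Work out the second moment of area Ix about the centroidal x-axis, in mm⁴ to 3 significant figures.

Treat the section as a set of non-overlapping primitives; coordinates are from the bounding-box lower-left.
Flange: 80 × 14, A = 1 120 mm², y = 7 mm, Ī = 18 293 mm⁴.
Web: 24 × 70, A = 1 680 mm², y = 49 mm, Ī = 686 000 mm⁴.
Centroid: ȳ = ΣA·y / ΣA = 32.2 mm.
Transfer each piece to the centroidal x-axis using Ī + A·d² with d = y − 32.2:
  flange: d = -25.2 mm → contributes +729 538 mm⁴
  web: d = 16.8 mm → contributes +1 160 163 mm⁴
Total I = 1 889 701 mm⁴.

Ix ≈ 1.89 × 10⁶ mm⁴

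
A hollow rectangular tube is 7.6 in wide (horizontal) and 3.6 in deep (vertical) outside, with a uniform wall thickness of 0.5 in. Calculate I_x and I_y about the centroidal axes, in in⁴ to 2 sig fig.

Break the section into simple shapes (no overlaps), measuring from the bottom-left corner of the bounding box.
Outer rectangle: 7.6 × 3.6, A = 27.36 in², y = 1.8 in, Ī = 29.55 in⁴.
Inner void (subtracted): 6.6 × 2.6, A = 17.16 in², y = 1.8 in, Ī = 9.667 in⁴.
By symmetry the centroid is at mid-height, ȳ = 1.8 in.
All pieces are centred on the centroidal x-axis, so I = ΣĪ (holes subtracted) = 19.88 in⁴.
Repeating about the centroidal y-axis gives I_y = 69.4 in⁴.

I_x ≈ 20 in⁴, I_y ≈ 69 in⁴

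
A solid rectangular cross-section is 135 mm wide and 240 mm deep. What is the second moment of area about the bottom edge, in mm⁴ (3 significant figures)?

The section: 135 × 240, A = 32 400 mm², y = 120 mm, Ī = 155 520 000 mm⁴.
Transfer it to a horizontal axis along the bottom face using Ī + A·d² with d = y − 0:
  the section: d = 120 mm → contributes +622 080 000 mm⁴
Total I = 622 080 000 mm⁴.

I_base ≈ 6.22 × 10⁸ mm⁴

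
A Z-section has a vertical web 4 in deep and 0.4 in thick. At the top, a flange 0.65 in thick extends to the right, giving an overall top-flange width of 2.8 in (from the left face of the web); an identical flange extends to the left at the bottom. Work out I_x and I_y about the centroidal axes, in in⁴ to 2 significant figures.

Split into non-overlapping primitives; take the origin at the lower-left of the bounding box.
Web: 0.4 × 4, A = 1.6 in², y = 2 in, Ī = 2.133 in⁴.
Top flange (beyond web): 2.4 × 0.65, A = 1.56 in², y = 3.675 in, Ī = 0.05493 in⁴.
Bottom flange (beyond web): 2.4 × 0.65, A = 1.56 in², y = 0.325 in, Ī = 0.05493 in⁴.
Centroid: ȳ = ΣA·y / ΣA = 2 in.
Transfer each piece to the centroidal x-axis using Ī + A·d² with d = y − 2:
  web: d = 0 in → contributes +2.133 in⁴
  top flange (beyond web): d = 1.675 in → contributes +4.432 in⁴
  bottom flange (beyond web): d = -1.675 in → contributes +4.432 in⁴
Total I = 11 in⁴.
For the y-axis: x̄ = 2.6 in.
Repeating about the centroidal y-axis gives I_y = 7.634 in⁴.

I_x ≈ 11 in⁴, I_y ≈ 7.6 in⁴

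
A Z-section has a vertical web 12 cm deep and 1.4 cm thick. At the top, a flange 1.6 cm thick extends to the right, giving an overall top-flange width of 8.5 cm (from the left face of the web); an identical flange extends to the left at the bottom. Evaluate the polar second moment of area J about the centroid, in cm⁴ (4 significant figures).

J ≈ 1329 cm⁴

Decompose the section into non-overlapping parts with the origin at the bottom-left of its bounding rectangle.
Web: 1.4 × 12, A = 16.8 cm², y = 6 cm, Ī = 201.6 cm⁴.
Top flange (beyond web): 7.1 × 1.6, A = 11.36 cm², y = 11.2 cm, Ī = 2.42347 cm⁴.
Bottom flange (beyond web): 7.1 × 1.6, A = 11.36 cm², y = 0.8 cm, Ī = 2.42347 cm⁴.
Centroid: ȳ = ΣA·y / ΣA = 6 cm.
Transfer each piece to the centroidal x-axis using Ī + A·d² with d = y − 6:
  web: d = 0 cm → contributes +201.6 cm⁴
  top flange (beyond web): d = 5.2 cm → contributes +309.598 cm⁴
  bottom flange (beyond web): d = -5.2 cm → contributes +309.598 cm⁴
Total I = 820.796 cm⁴.
For the y-axis: x̄ = 7.8 cm.
Repeating about the centroidal y-axis gives I_y = 508.567 cm⁴.
Polar second moment: J = I_x + I_y = 1329.36 cm⁴.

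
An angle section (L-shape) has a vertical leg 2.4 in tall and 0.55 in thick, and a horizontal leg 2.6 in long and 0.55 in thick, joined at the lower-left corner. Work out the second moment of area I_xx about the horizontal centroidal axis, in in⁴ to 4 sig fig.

I_xx ≈ 1.182 in⁴

Treat the section as a set of non-overlapping primitives; coordinates are from the bounding-box lower-left.
Vertical leg: 0.55 × 2.4, A = 1.32 in², y = 1.2 in, Ī = 0.6336 in⁴.
Horizontal leg (remainder): 2.05 × 0.55, A = 1.1275 in², y = 0.275 in, Ī = 0.0284224 in⁴.
Centroid: ȳ = ΣA·y / ΣA = 0.773876 in.
Transfer each piece to the horizontal centroidal axis using Ī + A·d² with d = y − 0.773876:
  vertical leg: d = 0.426124 in → contributes +0.873287 in⁴
  horizontal leg (remainder): d = -0.498876 in → contributes +0.309032 in⁴
Total I = 1.18232 in⁴.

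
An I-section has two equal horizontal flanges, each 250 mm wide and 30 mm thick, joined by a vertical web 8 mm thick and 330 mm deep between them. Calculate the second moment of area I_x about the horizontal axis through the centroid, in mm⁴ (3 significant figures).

I_x ≈ 5.11 × 10⁸ mm⁴

Decompose the section into non-overlapping parts with the origin at the bottom-left of its bounding rectangle.
Bottom flange: 250 × 30, A = 7 500 mm², y = 15 mm, Ī = 562 500 mm⁴.
Web: 8 × 330, A = 2 640 mm², y = 195 mm, Ī = 23 958 000 mm⁴.
Top flange: 250 × 30, A = 7 500 mm², y = 375 mm, Ī = 562 500 mm⁴.
By symmetry the centroid is at mid-height, ȳ = 195 mm.
Transfer each piece to the horizontal axis through the centroid using Ī + A·d² with d = y − 195:
  bottom flange: d = -180 mm → contributes +243 562 500 mm⁴
  web: d = 0 mm → contributes +23 958 000 mm⁴
  top flange: d = 180 mm → contributes +243 562 500 mm⁴
Total I = 511 083 000 mm⁴.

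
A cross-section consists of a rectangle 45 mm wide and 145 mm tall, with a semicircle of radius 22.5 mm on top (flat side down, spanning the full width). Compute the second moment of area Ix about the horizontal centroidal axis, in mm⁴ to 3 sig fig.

Ix ≈ 1.62 × 10⁷ mm⁴

Decompose the section into non-overlapping parts with the origin at the bottom-left of its bounding rectangle.
Rectangular body: 45 × 145, A = 6 525 mm², y = 72.5 mm, Ī = 11 432 344 mm⁴.
Semicircular cap: semicircle r = 22.5, A = 795.22 mm², y = 154.55 mm, Ī = 28 130 mm⁴.
Centroid: ȳ = ΣA·y / ΣA = 81.413 mm.
Transfer each piece to the horizontal centroidal axis using Ī + A·d² with d = y − 81.413:
  rectangular body: d = -8.9132 mm → contributes +11 950 729 mm⁴
  semicircular cap: d = 73.136 mm → contributes +4 281 644 mm⁴
Total I = 16 232 373 mm⁴.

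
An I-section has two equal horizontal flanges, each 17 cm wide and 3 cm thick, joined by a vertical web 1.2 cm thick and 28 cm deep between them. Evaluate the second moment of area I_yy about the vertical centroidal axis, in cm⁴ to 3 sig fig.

I_yy ≈ 2460 cm⁴

Split into non-overlapping primitives; take the origin at the lower-left of the bounding box.
Bottom flange: 17 × 3, A = 51 cm², x = 8.5 cm, Ī = 1228.3 cm⁴.
Web: 1.2 × 28, A = 33.6 cm², x = 8.5 cm, Ī = 4.032 cm⁴.
Top flange: 17 × 3, A = 51 cm², x = 8.5 cm, Ī = 1228.3 cm⁴.
By symmetry the centroid is at mid-width, x̄ = 8.5 cm.
All pieces are centred on the vertical centroidal axis, so I = ΣĪ = 2460.5 cm⁴.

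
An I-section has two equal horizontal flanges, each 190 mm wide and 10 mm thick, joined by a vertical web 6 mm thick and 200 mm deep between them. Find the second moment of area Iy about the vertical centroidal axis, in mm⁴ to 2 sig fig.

Iy ≈ 1.1 × 10⁷ mm⁴

Decompose the section into non-overlapping parts with the origin at the bottom-left of its bounding rectangle.
Bottom flange: 190 × 10, A = 1 900 mm², x = 95 mm, Ī = 5 715 833 mm⁴.
Web: 6 × 200, A = 1 200 mm², x = 95 mm, Ī = 3 600 mm⁴.
Top flange: 190 × 10, A = 1 900 mm², x = 95 mm, Ī = 5 715 833 mm⁴.
By symmetry the centroid is at mid-width, x̄ = 95 mm.
All pieces are centred on the vertical centroidal axis, so I = ΣĪ = 11 435 267 mm⁴.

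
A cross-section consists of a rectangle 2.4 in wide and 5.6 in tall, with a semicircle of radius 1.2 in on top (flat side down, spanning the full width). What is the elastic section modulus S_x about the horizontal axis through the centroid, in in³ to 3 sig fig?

Decompose the section into non-overlapping parts with the origin at the bottom-left of its bounding rectangle.
Rectangular body: 2.4 × 5.6, A = 13.44 in², y = 2.8 in, Ī = 35.123 in⁴.
Semicircular cap: semicircle r = 1.2, A = 2.2619 in², y = 6.1093 in, Ī = 0.22759 in⁴.
Centroid: ȳ = ΣA·y / ΣA = 3.2767 in.
Transfer each piece to the horizontal axis through the centroid using Ī + A·d² with d = y − 3.2767:
  rectangular body: d = -0.47672 in → contributes +38.178 in⁴
  semicircular cap: d = 2.8326 in → contributes +18.376 in⁴
Total I = 56.554 in⁴.
Extreme fibre distance c = 3.5233 in; S = I/c = 16.051 in³.

S_x ≈ 16.1 in³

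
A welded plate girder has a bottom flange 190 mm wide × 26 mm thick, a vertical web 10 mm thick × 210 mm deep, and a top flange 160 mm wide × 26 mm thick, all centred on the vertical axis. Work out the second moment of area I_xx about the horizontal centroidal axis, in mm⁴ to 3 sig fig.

I_xx ≈ 1.34 × 10⁸ mm⁴

Split into non-overlapping primitives; take the origin at the lower-left of the bounding box.
Bottom plate: 190 × 26, A = 4 940 mm², y = 13 mm, Ī = 278 287 mm⁴.
Web plate: 10 × 210, A = 2 100 mm², y = 131 mm, Ī = 7 717 500 mm⁴.
Top plate: 160 × 26, A = 4 160 mm², y = 249 mm, Ī = 234 347 mm⁴.
Centroid: ȳ = ΣA·y / ΣA = 122.78 mm.
Transfer each piece to the horizontal centroidal axis using Ī + A·d² with d = y − 122.78:
  bottom plate: d = -109.78 mm → contributes +59 815 754 mm⁴
  web plate: d = 8.2179 mm → contributes +7 859 320 mm⁴
  top plate: d = 126.22 mm → contributes +66 507 088 mm⁴
Total I = 134 182 162 mm⁴.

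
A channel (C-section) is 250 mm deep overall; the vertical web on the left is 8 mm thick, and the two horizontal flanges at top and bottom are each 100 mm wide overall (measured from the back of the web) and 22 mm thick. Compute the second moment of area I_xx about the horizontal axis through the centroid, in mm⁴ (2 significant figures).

I_xx ≈ 6.3 × 10⁷ mm⁴

Split into non-overlapping primitives; take the origin at the lower-left of the bounding box.
Web: 8 × 250, A = 2 000 mm², y = 125 mm, Ī = 10 416 667 mm⁴.
Top flange (beyond web): 92 × 22, A = 2 024 mm², y = 239 mm, Ī = 81 635 mm⁴.
Bottom flange (beyond web): 92 × 22, A = 2 024 mm², y = 11 mm, Ī = 81 635 mm⁴.
By symmetry the centroid is at mid-height, ȳ = 125 mm.
Transfer each piece to the horizontal axis through the centroid using Ī + A·d² with d = y − 125:
  web: d = 0 mm → contributes +10 416 667 mm⁴
  top flange (beyond web): d = 114 mm → contributes +26 385 539 mm⁴
  bottom flange (beyond web): d = -114 mm → contributes +26 385 539 mm⁴
Total I = 63 187 744 mm⁴.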